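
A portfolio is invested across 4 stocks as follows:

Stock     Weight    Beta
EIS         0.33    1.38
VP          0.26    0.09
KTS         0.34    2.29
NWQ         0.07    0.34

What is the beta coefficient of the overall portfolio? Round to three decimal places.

1.281

β_P = Σ w_i β_i = 0.33×1.38 + 0.26×0.09 + 0.34×2.29 + 0.07×0.34 = 1.2812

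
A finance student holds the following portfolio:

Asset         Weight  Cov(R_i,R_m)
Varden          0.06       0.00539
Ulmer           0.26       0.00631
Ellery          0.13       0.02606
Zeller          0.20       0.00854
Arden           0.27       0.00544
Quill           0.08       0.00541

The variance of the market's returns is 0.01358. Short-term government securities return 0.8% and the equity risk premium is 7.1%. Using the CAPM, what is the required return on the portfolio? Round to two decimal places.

5.49%

β_Varden = 0.00539 / 0.01358 = 0.3969
β_Ulmer = 0.00631 / 0.01358 = 0.4647
β_Ellery = 0.02606 / 0.01358 = 1.9190
β_Zeller = 0.00854 / 0.01358 = 0.6289
β_Arden = 0.00544 / 0.01358 = 0.4006
β_Quill = 0.00541 / 0.01358 = 0.3984
β_P = Σ w_i β_i = 0.06×0.3969 + 0.26×0.4647 + 0.13×1.9190 + 0.20×0.6289 + 0.27×0.4006 + 0.08×0.3984 = 0.6599
E(R_P) = R_f + β_P × MRP = 0.8% + 0.6599 × 7.1% = 5.49%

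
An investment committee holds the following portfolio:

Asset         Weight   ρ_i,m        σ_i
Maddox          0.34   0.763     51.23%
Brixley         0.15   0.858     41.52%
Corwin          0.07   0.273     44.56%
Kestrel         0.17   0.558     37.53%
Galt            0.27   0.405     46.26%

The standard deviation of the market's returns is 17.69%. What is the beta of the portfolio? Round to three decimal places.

β_Maddox = 0.763 × 51.23% / 17.69% = 2.2096
β_Brixley = 0.858 × 41.52% / 17.69% = 2.0138
β_Corwin = 0.273 × 44.56% / 17.69% = 0.6877
β_Kestrel = 0.558 × 37.53% / 17.69% = 1.1838
β_Galt = 0.405 × 46.26% / 17.69% = 1.0591
β_P = Σ w_i β_i = 0.34×2.2096 + 0.15×2.0138 + 0.07×0.6877 + 0.17×1.1838 + 0.27×1.0591 = 1.5887

1.589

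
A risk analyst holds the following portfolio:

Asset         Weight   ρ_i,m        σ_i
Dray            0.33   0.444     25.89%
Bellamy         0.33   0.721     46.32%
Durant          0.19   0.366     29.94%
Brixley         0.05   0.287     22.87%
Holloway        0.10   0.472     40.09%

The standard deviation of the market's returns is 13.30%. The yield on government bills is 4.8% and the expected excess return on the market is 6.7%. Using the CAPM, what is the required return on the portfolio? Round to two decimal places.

14.43%

β_Dray = 0.444 × 25.89% / 13.30% = 0.8643
β_Bellamy = 0.721 × 46.32% / 13.30% = 2.5110
β_Durant = 0.366 × 29.94% / 13.30% = 0.8239
β_Brixley = 0.287 × 22.87% / 13.30% = 0.4935
β_Holloway = 0.472 × 40.09% / 13.30% = 1.4227
β_P = Σ w_i β_i = 0.33×0.8643 + 0.33×2.5110 + 0.19×0.8239 + 0.05×0.4935 + 0.10×1.4227 = 1.4373
E(R_P) = R_f + β_P × MRP = 4.8% + 1.4373 × 6.7% = 14.43%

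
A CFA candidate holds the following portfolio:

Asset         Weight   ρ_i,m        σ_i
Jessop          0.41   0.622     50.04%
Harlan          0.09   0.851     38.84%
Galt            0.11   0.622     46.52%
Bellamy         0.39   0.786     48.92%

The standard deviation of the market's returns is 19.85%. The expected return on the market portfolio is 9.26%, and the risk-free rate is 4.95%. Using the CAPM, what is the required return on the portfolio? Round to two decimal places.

12.31%

β_Jessop = 0.622 × 50.04% / 19.85% = 1.5680
β_Harlan = 0.851 × 38.84% / 19.85% = 1.6651
β_Galt = 0.622 × 46.52% / 19.85% = 1.4577
β_Bellamy = 0.786 × 48.92% / 19.85% = 1.9371
β_P = Σ w_i β_i = 0.41×1.5680 + 0.09×1.6651 + 0.11×1.4577 + 0.39×1.9371 = 1.7086
MRP = 9.26% − 4.95% = 4.31%
E(R_P) = R_f + β_P × MRP = 4.95% + 1.7086 × 4.31% = 12.31%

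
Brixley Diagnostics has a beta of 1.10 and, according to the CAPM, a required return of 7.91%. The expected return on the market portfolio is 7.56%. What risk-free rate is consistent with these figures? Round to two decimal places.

E(R) = R_f + β(E(R_m) − R_f) = R_f(1 − β) + β·E(R_m)
7.91% = R_f × (1 − 1.10) + 1.10 × 7.56%
7.91% = R_f × -0.10 + 8.3160%
R_f = (7.91% − 8.3160%) / -0.10 = 4.06%

4.06%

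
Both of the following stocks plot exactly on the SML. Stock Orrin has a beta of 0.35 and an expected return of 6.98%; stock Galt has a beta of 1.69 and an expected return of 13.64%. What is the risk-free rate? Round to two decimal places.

Both satisfy E(R) = R_f + β·MRP, so the slope of the SML is
MRP = (13.64% − 6.98%) / (1.69 − 0.35) = 6.66% / 1.34 = 4.9701%
R_f = E(R_Orrin) − β_Orrin·MRP = 6.98% − 0.35 × 4.9701% = 5.2405%

5.24%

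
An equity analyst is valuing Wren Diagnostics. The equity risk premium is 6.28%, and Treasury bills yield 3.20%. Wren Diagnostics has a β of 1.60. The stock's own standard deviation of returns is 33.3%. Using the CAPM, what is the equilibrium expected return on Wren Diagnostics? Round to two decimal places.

E(R) = R_f + β × MRP = 3.20% + 1.60 × 6.28% = 13.25%

13.25%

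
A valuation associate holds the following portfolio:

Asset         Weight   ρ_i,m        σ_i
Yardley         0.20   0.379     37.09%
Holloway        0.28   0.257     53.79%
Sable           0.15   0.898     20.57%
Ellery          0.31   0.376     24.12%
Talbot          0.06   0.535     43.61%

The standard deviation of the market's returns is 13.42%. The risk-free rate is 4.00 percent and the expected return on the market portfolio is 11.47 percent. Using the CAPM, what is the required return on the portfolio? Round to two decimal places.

β_Yardley = 0.379 × 37.09% / 13.42% = 1.0475
β_Holloway = 0.257 × 53.79% / 13.42% = 1.0301
β_Sable = 0.898 × 20.57% / 13.42% = 1.3764
β_Ellery = 0.376 × 24.12% / 13.42% = 0.6758
β_Talbot = 0.535 × 43.61% / 13.42% = 1.7386
β_P = Σ w_i β_i = 0.20×1.0475 + 0.28×1.0301 + 0.15×1.3764 + 0.31×0.6758 + 0.06×1.7386 = 1.0182
MRP = 11.47% − 4.00% = 7.47%
E(R_P) = R_f + β_P × MRP = 4.00% + 1.0182 × 7.47% = 11.61%

11.61%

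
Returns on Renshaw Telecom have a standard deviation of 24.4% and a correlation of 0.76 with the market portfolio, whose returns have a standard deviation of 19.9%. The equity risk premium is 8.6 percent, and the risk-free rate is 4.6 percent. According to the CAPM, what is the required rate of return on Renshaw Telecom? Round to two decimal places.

β = ρ × σ_i / σ_m = 0.76 × 24.4% / 19.9% = 0.9319
E(R) = 4.6% + 0.9319 × 8.6% = 12.61%

12.61%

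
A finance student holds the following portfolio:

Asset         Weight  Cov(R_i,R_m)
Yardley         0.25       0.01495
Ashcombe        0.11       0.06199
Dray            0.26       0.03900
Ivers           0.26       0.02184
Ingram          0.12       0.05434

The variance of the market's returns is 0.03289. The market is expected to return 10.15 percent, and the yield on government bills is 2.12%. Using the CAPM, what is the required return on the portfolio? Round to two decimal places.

10.15%

β_Yardley = 0.01495 / 0.03289 = 0.4545
β_Ashcombe = 0.06199 / 0.03289 = 1.8848
β_Dray = 0.03900 / 0.03289 = 1.1858
β_Ivers = 0.02184 / 0.03289 = 0.6640
β_Ingram = 0.05434 / 0.03289 = 1.6522
β_P = Σ w_i β_i = 0.25×0.4545 + 0.11×1.8848 + 0.26×1.1858 + 0.26×0.6640 + 0.12×1.6522 = 1.0002
MRP = 10.15% − 2.12% = 8.03%
E(R_P) = R_f + β_P × MRP = 2.12% + 1.0002 × 8.03% = 10.15%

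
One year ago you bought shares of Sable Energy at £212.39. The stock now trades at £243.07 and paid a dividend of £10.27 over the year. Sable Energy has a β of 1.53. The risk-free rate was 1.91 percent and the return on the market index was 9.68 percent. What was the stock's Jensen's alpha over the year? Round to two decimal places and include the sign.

+5.48%

Realised HPR = (P1 + D1 − P0) / P0 = (243.07 + 10.27 − 212.39) / 212.39 = 40.95 / 212.39 = 19.2806%
MRP = 9.68% − 1.91% = 7.77%
CAPM required = R_f + β·MRP = 1.91% + 1.53 × 7.77% = 13.7981%
α = realised − required = 19.2806% − 13.7981% = +5.48%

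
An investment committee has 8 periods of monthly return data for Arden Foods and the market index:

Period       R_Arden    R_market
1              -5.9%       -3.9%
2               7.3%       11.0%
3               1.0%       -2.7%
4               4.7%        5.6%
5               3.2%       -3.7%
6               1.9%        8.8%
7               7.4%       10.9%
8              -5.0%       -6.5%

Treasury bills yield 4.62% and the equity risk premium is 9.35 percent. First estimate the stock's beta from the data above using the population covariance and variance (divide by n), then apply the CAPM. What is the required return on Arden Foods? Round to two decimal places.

Mean R_i = (-5.9 + 7.3 + 1.0 + 4.7 + 3.2 + 1.9 + 7.4 − 5.0) / 8 = 1.8250%
Mean R_m = (-3.9 + 11.0 − 2.7 + 5.6 − 3.7 + 8.8 + 10.9 − 6.5) / 8 = 2.4375%
Σ(R_i − R̄_i)(R_m − R̄_m) = 209.3825  ⇒  Cov = 209.3825 / 8 = 26.1728
Σ(R_m − R̄_m)² = 379.5188  ⇒  Var(R_m) = 379.5188 / 8 = 47.4399
β = Cov / Var(R_m) = 26.1728 / 47.4399 = 0.5517
E(R) = R_f + β × MRP = 4.62% + 0.5517 × 9.35% = 9.78%

9.78%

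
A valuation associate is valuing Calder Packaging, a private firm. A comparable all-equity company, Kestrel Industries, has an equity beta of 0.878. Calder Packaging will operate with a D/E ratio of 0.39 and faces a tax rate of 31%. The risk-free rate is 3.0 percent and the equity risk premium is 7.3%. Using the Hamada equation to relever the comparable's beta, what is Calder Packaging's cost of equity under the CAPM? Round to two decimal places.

β_L = β_U × [1 + (1 − t)(D/E)] = 0.878 × [1 + (1 − 0.31) × 0.39]
    = 0.878 × [1 + 0.69 × 0.39] = 0.878 × 1.2691 = 1.1143
E(R) = R_f + β_L × MRP = 3.0% + 1.1143 × 7.3% = 11.13%

11.13%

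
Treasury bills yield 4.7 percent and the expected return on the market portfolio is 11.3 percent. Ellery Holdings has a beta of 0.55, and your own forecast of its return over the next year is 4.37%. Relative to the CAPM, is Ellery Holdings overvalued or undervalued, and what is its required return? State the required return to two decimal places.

MRP = 11.3% − 4.7% = 6.60%
Required return = R_f + β·MRP = 4.7% + 0.55 × 6.6% = 8.33%
Forecast 4.37% < required 8.33% → the stock plots below the SML → overvalued.

Overvalued; required return 8.33%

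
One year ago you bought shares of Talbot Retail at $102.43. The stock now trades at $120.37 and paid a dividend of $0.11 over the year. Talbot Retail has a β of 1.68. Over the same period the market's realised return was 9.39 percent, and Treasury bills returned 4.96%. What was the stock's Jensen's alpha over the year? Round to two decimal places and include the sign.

+5.22%

Realised HPR = (P1 + D1 − P0) / P0 = (120.37 + 0.11 − 102.43) / 102.43 = 18.05 / 102.43 = 17.6218%
MRP = 9.39% − 4.96% = 4.43%
CAPM required = R_f + β·MRP = 4.96% + 1.68 × 4.43% = 12.4024%
α = realised − required = 17.6218% − 12.4024% = +5.22%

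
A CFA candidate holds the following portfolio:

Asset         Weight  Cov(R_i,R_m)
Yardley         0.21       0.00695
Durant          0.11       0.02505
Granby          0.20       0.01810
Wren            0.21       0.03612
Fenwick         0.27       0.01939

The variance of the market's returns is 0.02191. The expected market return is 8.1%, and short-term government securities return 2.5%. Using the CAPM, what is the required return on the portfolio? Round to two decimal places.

β_Yardley = 0.00695 / 0.02191 = 0.3172
β_Durant = 0.02505 / 0.02191 = 1.1433
β_Granby = 0.01810 / 0.02191 = 0.8261
β_Wren = 0.03612 / 0.02191 = 1.6486
β_Fenwick = 0.01939 / 0.02191 = 0.8850
β_P = Σ w_i β_i = 0.21×0.3172 + 0.11×1.1433 + 0.20×0.8261 + 0.21×1.6486 + 0.27×0.8850 = 0.9428
MRP = 8.1% − 2.5% = 5.60%
E(R_P) = R_f + β_P × MRP = 2.5% + 0.9428 × 5.6% = 7.78%

7.78%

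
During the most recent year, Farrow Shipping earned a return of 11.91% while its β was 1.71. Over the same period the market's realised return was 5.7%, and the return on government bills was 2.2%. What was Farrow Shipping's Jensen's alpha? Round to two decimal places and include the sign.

+3.73%

Market excess return = 5.7% − 2.2% = 3.50%
CAPM benchmark = R_f + β(R_m − R_f) = 2.2% + 1.71 × 3.5% = 8.1850%
α = actual − benchmark = 11.91% − 8.1850% = +3.73%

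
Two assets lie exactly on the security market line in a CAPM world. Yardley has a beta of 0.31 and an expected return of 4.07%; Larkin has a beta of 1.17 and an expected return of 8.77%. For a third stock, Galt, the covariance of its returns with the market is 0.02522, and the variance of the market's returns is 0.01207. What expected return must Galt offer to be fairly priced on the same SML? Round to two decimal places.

MRP = (8.77% − 4.07%) / (1.17 − 0.31) = 5.4651%
R_f = 4.07% − 0.31 × 5.4651% = 2.3758%
β_Galt = Cov / Var(R_m) = 0.02522 / 0.01207 = 2.0895
E(R_Galt) = R_f + β × MRP = 2.3758% + 2.0895 × 5.4651% = 13.80%

13.80%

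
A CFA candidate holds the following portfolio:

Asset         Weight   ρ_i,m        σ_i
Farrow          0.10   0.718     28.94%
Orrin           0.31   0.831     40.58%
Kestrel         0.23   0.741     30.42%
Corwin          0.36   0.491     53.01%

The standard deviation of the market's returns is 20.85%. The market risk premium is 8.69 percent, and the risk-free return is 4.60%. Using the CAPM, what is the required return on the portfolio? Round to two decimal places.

15.89%

β_Farrow = 0.718 × 28.94% / 20.85% = 0.9966
β_Orrin = 0.831 × 40.58% / 20.85% = 1.6174
β_Kestrel = 0.741 × 30.42% / 20.85% = 1.0811
β_Corwin = 0.491 × 53.01% / 20.85% = 1.2483
β_P = Σ w_i β_i = 0.10×0.9966 + 0.31×1.6174 + 0.23×1.0811 + 0.36×1.2483 = 1.2991
E(R_P) = R_f + β_P × MRP = 4.60% + 1.2991 × 8.69% = 15.89%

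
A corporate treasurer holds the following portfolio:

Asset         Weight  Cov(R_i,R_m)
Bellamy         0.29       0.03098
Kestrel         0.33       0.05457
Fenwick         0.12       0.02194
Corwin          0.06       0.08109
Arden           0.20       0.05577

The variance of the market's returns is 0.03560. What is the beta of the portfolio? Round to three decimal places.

β_Bellamy = 0.03098 / 0.03560 = 0.8702
β_Kestrel = 0.05457 / 0.03560 = 1.5329
β_Fenwick = 0.02194 / 0.03560 = 0.6163
β_Corwin = 0.08109 / 0.03560 = 2.2778
β_Arden = 0.05577 / 0.03560 = 1.5666
β_P = Σ w_i β_i = 0.29×0.8702 + 0.33×1.5329 + 0.12×0.6163 + 0.06×2.2778 + 0.20×1.5666 = 1.2822

1.282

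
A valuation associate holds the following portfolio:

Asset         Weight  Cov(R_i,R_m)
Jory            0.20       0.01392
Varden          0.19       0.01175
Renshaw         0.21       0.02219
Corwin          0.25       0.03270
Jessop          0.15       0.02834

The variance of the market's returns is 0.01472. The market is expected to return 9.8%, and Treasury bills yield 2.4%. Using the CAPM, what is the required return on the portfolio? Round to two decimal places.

13.51%

β_Jory = 0.01392 / 0.01472 = 0.9457
β_Varden = 0.01175 / 0.01472 = 0.7982
β_Renshaw = 0.02219 / 0.01472 = 1.5075
β_Corwin = 0.03270 / 0.01472 = 2.2215
β_Jessop = 0.02834 / 0.01472 = 1.9253
β_P = Σ w_i β_i = 0.20×0.9457 + 0.19×0.7982 + 0.21×1.5075 + 0.25×2.2215 + 0.15×1.9253 = 1.5015
MRP = 9.8% − 2.4% = 7.40%
E(R_P) = R_f + β_P × MRP = 2.4% + 1.5015 × 7.4% = 13.51%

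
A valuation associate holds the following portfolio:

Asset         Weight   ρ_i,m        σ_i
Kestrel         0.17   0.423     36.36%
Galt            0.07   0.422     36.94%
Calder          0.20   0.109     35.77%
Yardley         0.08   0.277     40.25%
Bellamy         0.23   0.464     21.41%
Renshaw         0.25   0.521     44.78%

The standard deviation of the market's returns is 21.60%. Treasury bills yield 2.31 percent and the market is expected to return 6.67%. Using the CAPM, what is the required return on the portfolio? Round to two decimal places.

β_Kestrel = 0.423 × 36.36% / 21.60% = 0.7121
β_Galt = 0.422 × 36.94% / 21.60% = 0.7217
β_Calder = 0.109 × 35.77% / 21.60% = 0.1805
β_Yardley = 0.277 × 40.25% / 21.60% = 0.5162
β_Bellamy = 0.464 × 21.41% / 21.60% = 0.4599
β_Renshaw = 0.521 × 44.78% / 21.60% = 1.0801
β_P = Σ w_i β_i = 0.17×0.7121 + 0.07×0.7217 + 0.20×0.1805 + 0.08×0.5162 + 0.23×0.4599 + 0.25×1.0801 = 0.6248
MRP = 6.67% − 2.31% = 4.36%
E(R_P) = R_f + β_P × MRP = 2.31% + 0.6248 × 4.36% = 5.03%

5.03%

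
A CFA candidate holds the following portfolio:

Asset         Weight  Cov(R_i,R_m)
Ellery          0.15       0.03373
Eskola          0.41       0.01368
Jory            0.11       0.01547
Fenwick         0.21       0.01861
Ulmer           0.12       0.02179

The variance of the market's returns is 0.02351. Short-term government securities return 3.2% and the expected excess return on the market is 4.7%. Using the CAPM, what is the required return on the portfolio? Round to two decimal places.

6.98%

β_Ellery = 0.03373 / 0.02351 = 1.4347
β_Eskola = 0.01368 / 0.02351 = 0.5819
β_Jory = 0.01547 / 0.02351 = 0.6580
β_Fenwick = 0.01861 / 0.02351 = 0.7916
β_Ulmer = 0.02179 / 0.02351 = 0.9268
β_P = Σ w_i β_i = 0.15×1.4347 + 0.41×0.5819 + 0.11×0.6580 + 0.21×0.7916 + 0.12×0.9268 = 0.8036
E(R_P) = R_f + β_P × MRP = 3.2% + 0.8036 × 4.7% = 6.98%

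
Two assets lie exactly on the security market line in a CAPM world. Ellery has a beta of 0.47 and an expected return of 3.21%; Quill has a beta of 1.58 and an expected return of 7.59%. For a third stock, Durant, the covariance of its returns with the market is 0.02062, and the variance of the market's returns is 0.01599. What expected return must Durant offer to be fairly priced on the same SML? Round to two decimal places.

6.44%

MRP = (7.59% − 3.21%) / (1.58 − 0.47) = 3.9459%
R_f = 3.21% − 0.47 × 3.9459% = 1.3554%
β_Durant = Cov / Var(R_m) = 0.02062 / 0.01599 = 1.2896
E(R_Durant) = R_f + β × MRP = 1.3554% + 1.2896 × 3.9459% = 6.44%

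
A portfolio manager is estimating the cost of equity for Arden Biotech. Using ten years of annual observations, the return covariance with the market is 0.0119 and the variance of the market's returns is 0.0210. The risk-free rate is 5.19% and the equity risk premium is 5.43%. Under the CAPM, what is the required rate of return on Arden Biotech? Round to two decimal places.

β = Cov(R_i, R_m) / Var(R_m) = 0.0119 / 0.0210 = 0.5667
E(R) = R_f + β × MRP = 5.19% + 0.5667 × 5.43% = 8.27%

8.27%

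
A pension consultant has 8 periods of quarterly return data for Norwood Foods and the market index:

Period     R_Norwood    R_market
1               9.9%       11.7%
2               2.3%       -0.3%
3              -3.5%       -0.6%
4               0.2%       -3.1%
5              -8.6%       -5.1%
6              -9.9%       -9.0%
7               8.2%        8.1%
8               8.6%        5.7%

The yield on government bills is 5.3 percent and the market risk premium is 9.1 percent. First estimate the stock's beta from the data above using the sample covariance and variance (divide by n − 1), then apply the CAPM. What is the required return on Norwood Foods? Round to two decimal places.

14.75%

Mean R_i = (9.9 + 2.3 − 3.5 + 0.2 − 8.6 − 9.9 + 8.2 + 8.6) / 8 = 0.9000%
Mean R_m = (11.7 − 0.3 − 0.6 − 3.1 − 5.1 − 9.0 + 8.1 + 5.7) / 8 = 0.9250%
Σ(R_i − R̄_i)(R_m − R̄_m) = 358.3600  ⇒  Cov = 358.3600 / 7 = 51.1943
Σ(R_m − R̄_m)² = 345.2150  ⇒  Var(R_m) = 345.2150 / 7 = 49.3164
β = Cov / Var(R_m) = 51.1943 / 49.3164 = 1.0381
E(R) = R_f + β × MRP = 5.3% + 1.0381 × 9.1% = 14.75%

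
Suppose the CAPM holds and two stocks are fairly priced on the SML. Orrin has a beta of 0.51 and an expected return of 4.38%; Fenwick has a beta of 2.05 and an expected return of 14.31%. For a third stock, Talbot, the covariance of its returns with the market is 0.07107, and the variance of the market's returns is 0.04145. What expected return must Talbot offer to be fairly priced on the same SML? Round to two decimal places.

MRP = (14.31% − 4.38%) / (2.05 − 0.51) = 6.4481%
R_f = 4.38% − 0.51 × 6.4481% = 1.0915%
β_Talbot = Cov / Var(R_m) = 0.07107 / 0.04145 = 1.7146
E(R_Talbot) = R_f + β × MRP = 1.0915% + 1.7146 × 6.4481% = 12.15%

12.15%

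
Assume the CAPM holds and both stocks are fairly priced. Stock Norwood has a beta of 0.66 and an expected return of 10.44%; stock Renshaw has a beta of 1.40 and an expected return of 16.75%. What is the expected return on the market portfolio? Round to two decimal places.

13.34%

Both satisfy E(R) = R_f + β·MRP, so the slope of the SML is
MRP = (16.75% − 10.44%) / (1.40 − 0.66) = 6.31% / 0.74 = 8.5270%
R_f = E(R_Norwood) − β_Norwood·MRP = 10.44% − 0.66 × 8.5270% = 4.8122%
E(R_m) = R_f + MRP = 4.8122% + 8.5270% = 13.34%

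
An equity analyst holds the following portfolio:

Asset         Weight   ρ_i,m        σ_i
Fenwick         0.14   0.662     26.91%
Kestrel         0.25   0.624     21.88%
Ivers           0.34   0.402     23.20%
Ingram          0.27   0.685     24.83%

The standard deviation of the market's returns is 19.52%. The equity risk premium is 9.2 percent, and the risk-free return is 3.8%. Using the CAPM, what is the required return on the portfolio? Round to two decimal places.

10.24%

β_Fenwick = 0.662 × 26.91% / 19.52% = 0.9126
β_Kestrel = 0.624 × 21.88% / 19.52% = 0.6994
β_Ivers = 0.402 × 23.20% / 19.52% = 0.4778
β_Ingram = 0.685 × 24.83% / 19.52% = 0.8713
β_P = Σ w_i β_i = 0.14×0.9126 + 0.25×0.6994 + 0.34×0.4778 + 0.27×0.8713 = 0.7003
E(R_P) = R_f + β_P × MRP = 3.8% + 0.7003 × 9.2% = 10.24%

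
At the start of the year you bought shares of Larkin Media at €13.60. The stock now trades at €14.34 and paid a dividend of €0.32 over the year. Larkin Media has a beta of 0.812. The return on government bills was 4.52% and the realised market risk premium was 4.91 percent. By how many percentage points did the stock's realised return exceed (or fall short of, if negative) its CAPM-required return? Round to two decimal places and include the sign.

Realised HPR = (P1 + D1 − P0) / P0 = (14.34 + 0.32 − 13.60) / 13.60 = 1.06 / 13.60 = 7.7941%
CAPM required = R_f + β·MRP = 4.52% + 0.812 × 4.91% = 8.50692%
α = realised − required = 7.7941% − 8.50692% = -0.71%

-0.71%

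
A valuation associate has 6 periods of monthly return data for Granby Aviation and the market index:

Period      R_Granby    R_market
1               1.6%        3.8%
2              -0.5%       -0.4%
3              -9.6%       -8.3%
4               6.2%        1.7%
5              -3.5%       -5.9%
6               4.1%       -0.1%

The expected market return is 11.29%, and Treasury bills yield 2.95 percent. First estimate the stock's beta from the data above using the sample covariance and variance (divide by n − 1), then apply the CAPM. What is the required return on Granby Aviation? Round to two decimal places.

Mean R_i = (1.6 − 0.5 − 9.6 + 6.2 − 3.5 + 4.1) / 6 = -0.2833%
Mean R_m = (3.8 − 0.4 − 8.3 + 1.7 − 5.9 − 0.1) / 6 = -1.5333%
Σ(R_i − R̄_i)(R_m − R̄_m) = 114.1333  ⇒  Cov = 114.1333 / 5 = 22.8267
Σ(R_m − R̄_m)² = 107.0933  ⇒  Var(R_m) = 107.0933 / 5 = 21.4187
β = Cov / Var(R_m) = 22.8267 / 21.4187 = 1.0657
MRP = 11.29% − 2.95% = 8.34%
E(R) = R_f + β × MRP = 2.95% + 1.0657 × 8.34% = 11.84%

11.84%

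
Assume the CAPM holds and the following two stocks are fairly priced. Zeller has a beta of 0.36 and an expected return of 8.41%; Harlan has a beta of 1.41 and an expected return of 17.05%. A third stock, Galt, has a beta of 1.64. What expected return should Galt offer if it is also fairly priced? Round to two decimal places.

18.94%

MRP (SML slope) = (17.05% − 8.41%) / (1.41 − 0.36) = 8.64% / 1.05 = 8.2286%
R_f (intercept) = 8.41% − 0.36 × 8.2286% = 5.4477%
E(R_Galt) = R_f + β × MRP = 5.4477% + 1.64 × 8.2286% = 18.94%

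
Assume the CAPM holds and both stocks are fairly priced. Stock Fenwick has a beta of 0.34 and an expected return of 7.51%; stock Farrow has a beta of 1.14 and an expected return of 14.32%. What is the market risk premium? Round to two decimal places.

Both satisfy E(R) = R_f + β·MRP, so the slope of the SML is
MRP = (14.32% − 7.51%) / (1.14 − 0.34) = 6.81% / 0.80 = 8.5125%

8.51%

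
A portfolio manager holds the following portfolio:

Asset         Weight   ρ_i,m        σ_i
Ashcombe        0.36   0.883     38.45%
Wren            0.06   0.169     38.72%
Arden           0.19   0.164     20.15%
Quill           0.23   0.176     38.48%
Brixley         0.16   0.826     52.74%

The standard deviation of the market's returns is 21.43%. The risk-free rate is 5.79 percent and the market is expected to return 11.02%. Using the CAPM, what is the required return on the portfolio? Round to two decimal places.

11.10%

β_Ashcombe = 0.883 × 38.45% / 21.43% = 1.5843
β_Wren = 0.169 × 38.72% / 21.43% = 0.3054
β_Arden = 0.164 × 20.15% / 21.43% = 0.1542
β_Quill = 0.176 × 38.48% / 21.43% = 0.3160
β_Brixley = 0.826 × 52.74% / 21.43% = 2.0328
β_P = Σ w_i β_i = 0.36×1.5843 + 0.06×0.3054 + 0.19×0.1542 + 0.23×0.3160 + 0.16×2.0328 = 1.0159
MRP = 11.02% − 5.79% = 5.23%
E(R_P) = R_f + β_P × MRP = 5.79% + 1.0159 × 5.23% = 11.10%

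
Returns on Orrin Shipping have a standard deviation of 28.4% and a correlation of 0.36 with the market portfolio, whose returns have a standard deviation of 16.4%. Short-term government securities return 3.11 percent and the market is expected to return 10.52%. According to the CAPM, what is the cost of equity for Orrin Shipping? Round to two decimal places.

β = ρ × σ_i / σ_m = 0.36 × 28.4% / 16.4% = 0.6234
MRP = 10.52% − 3.11% = 7.41%
E(R) = 3.11% + 0.6234 × 7.41% = 7.73%

7.73%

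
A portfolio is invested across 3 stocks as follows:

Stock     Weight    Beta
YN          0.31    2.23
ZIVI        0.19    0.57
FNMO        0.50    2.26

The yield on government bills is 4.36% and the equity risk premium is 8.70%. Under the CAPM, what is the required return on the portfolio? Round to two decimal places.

β_P = Σ w_i β_i = 0.31×2.23 + 0.19×0.57 + 0.50×2.26 = 1.9296
E(R_P) = R_f + β_P × MRP = 4.36% + 1.9296 × 8.70% = 21.15%

21.15%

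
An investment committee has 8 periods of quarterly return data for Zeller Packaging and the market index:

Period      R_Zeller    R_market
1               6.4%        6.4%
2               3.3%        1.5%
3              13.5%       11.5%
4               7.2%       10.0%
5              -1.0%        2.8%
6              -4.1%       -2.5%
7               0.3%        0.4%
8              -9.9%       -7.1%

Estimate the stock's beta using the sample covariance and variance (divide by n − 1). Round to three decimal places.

Mean R_i = (6.4 + 3.3 + 13.5 + 7.2 − 1.0 − 4.1 + 0.3 − 9.9) / 8 = 1.9625%
Mean R_m = (6.4 + 1.5 + 11.5 + 10.0 + 2.8 − 2.5 + 0.4 − 7.1) / 8 = 2.8750%
Σ(R_i − R̄_i)(R_m − R̄_m) = 305.8825  ⇒  Cov = 305.8825 / 7 = 43.6975
Σ(R_m − R̄_m)² = 273.9950  ⇒  Var(R_m) = 273.9950 / 7 = 39.1421
β = Cov / Var(R_m) = 43.6975 / 39.1421 = 1.1164

1.116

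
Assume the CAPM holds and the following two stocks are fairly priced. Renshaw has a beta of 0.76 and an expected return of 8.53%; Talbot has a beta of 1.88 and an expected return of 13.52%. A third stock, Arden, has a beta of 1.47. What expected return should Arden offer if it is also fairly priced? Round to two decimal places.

MRP (SML slope) = (13.52% − 8.53%) / (1.88 − 0.76) = 4.99% / 1.12 = 4.4554%
R_f (intercept) = 8.53% − 0.76 × 4.4554% = 5.1439%
E(R_Arden) = R_f + β × MRP = 5.1439% + 1.47 × 4.4554% = 11.69%

11.69%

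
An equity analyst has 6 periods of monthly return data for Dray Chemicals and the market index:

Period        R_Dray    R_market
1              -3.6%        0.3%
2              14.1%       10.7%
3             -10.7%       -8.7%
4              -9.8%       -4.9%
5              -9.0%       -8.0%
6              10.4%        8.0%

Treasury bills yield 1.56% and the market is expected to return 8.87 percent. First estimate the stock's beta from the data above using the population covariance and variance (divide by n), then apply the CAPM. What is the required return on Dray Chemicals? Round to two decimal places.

11.04%

Mean R_i = (-3.6 + 14.1 − 10.7 − 9.8 − 9.0 + 10.4) / 6 = -1.4333%
Mean R_m = (0.3 + 10.7 − 8.7 − 4.9 − 8.0 + 8.0) / 6 = -0.4333%
Σ(R_i − R̄_i)(R_m − R̄_m) = 442.3733  ⇒  Cov = 442.3733 / 6 = 73.7289
Σ(R_m − R̄_m)² = 341.1533  ⇒  Var(R_m) = 341.1533 / 6 = 56.8589
β = Cov / Var(R_m) = 73.7289 / 56.8589 = 1.2967
MRP = 8.87% − 1.56% = 7.31%
E(R) = R_f + β × MRP = 1.56% + 1.2967 × 7.31% = 11.04%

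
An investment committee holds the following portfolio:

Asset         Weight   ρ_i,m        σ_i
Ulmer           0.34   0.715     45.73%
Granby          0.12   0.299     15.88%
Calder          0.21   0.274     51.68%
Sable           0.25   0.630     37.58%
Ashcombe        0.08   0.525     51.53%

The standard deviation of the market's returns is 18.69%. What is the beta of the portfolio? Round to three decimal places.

1.217

β_Ulmer = 0.715 × 45.73% / 18.69% = 1.7494
β_Granby = 0.299 × 15.88% / 18.69% = 0.2540
β_Calder = 0.274 × 51.68% / 18.69% = 0.7576
β_Sable = 0.630 × 37.58% / 18.69% = 1.2667
β_Ashcombe = 0.525 × 51.53% / 18.69% = 1.4475
β_P = Σ w_i β_i = 0.34×1.7494 + 0.12×0.2540 + 0.21×0.7576 + 0.25×1.2667 + 0.08×1.4475 = 1.2168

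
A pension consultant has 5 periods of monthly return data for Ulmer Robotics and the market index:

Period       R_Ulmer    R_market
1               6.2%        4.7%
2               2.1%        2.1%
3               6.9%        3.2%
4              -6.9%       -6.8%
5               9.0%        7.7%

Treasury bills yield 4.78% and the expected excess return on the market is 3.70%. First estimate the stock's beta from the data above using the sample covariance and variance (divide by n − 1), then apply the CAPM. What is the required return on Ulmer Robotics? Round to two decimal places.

Mean R_i = (6.2 + 2.1 + 6.9 − 6.9 + 9.0) / 5 = 3.4600%
Mean R_m = (4.7 + 2.1 + 3.2 − 6.8 + 7.7) / 5 = 2.1800%
Σ(R_i − R̄_i)(R_m − R̄_m) = 134.1360  ⇒  Cov = 134.1360 / 4 = 33.5340
Σ(R_m − R̄_m)² = 118.5080  ⇒  Var(R_m) = 118.5080 / 4 = 29.6270
β = Cov / Var(R_m) = 33.5340 / 29.6270 = 1.1319
E(R) = R_f + β × MRP = 4.78% + 1.1319 × 3.70% = 8.97%

8.97%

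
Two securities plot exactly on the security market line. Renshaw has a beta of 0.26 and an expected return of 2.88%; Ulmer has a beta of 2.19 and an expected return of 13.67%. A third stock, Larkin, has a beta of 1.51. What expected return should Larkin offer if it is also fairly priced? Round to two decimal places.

9.87%

MRP (SML slope) = (13.67% − 2.88%) / (2.19 − 0.26) = 10.79% / 1.93 = 5.5907%
R_f (intercept) = 2.88% − 0.26 × 5.5907% = 1.4264%
E(R_Larkin) = R_f + β × MRP = 1.4264% + 1.51 × 5.5907% = 9.87%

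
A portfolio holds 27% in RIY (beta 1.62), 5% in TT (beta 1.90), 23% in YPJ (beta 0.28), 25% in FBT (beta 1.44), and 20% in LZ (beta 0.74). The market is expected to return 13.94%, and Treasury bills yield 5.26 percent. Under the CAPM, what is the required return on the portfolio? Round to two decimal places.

β_P = Σ w_i β_i = 0.27×1.62 + 0.05×1.90 + 0.23×0.28 + 0.25×1.44 + 0.20×0.74 = 1.1048
MRP = 13.94% − 5.26% = 8.68%
E(R_P) = R_f + β_P × MRP = 5.26% + 1.1048 × 8.68% = 14.85%

14.85%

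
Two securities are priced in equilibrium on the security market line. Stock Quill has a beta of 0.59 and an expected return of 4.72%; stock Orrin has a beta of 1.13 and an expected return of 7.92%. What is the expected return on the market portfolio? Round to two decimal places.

Both satisfy E(R) = R_f + β·MRP, so the slope of the SML is
MRP = (7.92% − 4.72%) / (1.13 − 0.59) = 3.20% / 0.54 = 5.9259%
R_f = E(R_Quill) − β_Quill·MRP = 4.72% − 0.59 × 5.9259% = 1.2237%
E(R_m) = R_f + MRP = 1.2237% + 5.9259% = 7.15%

7.15%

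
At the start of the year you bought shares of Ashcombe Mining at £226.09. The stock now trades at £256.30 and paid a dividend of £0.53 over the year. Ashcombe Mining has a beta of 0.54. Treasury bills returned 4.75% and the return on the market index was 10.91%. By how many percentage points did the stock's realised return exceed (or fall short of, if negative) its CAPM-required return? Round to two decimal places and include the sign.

Realised HPR = (P1 + D1 − P0) / P0 = (256.30 + 0.53 − 226.09) / 226.09 = 30.74 / 226.09 = 13.5964%
MRP = 10.91% − 4.75% = 6.16%
CAPM required = R_f + β·MRP = 4.75% + 0.54 × 6.16% = 8.0764%
α = realised − required = 13.5964% − 8.0764% = +5.52%

+5.52%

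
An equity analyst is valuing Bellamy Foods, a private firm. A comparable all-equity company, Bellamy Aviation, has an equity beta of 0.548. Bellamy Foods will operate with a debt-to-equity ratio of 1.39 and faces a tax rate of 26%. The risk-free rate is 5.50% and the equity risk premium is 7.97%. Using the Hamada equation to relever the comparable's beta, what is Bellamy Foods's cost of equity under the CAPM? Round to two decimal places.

β_L = β_U × [1 + (1 − t)(D/E)] = 0.548 × [1 + (1 − 0.26) × 1.39]
    = 0.548 × [1 + 0.74 × 1.39] = 0.548 × 2.0286 = 1.1117
E(R) = R_f + β_L × MRP = 5.50% + 1.1117 × 7.97% = 14.36%

14.36%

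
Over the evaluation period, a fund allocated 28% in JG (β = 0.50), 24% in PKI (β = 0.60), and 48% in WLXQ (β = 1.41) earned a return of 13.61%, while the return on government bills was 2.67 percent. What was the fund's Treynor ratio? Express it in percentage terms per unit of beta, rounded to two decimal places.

β_P = 0.28×0.50 + 0.24×0.60 + 0.48×1.41 = 0.9608
Treynor = (R_P − R_f) / β_P = (13.61% − 2.67%) / 0.9608 = 10.94% / 0.9608 = 11.39%

11.39%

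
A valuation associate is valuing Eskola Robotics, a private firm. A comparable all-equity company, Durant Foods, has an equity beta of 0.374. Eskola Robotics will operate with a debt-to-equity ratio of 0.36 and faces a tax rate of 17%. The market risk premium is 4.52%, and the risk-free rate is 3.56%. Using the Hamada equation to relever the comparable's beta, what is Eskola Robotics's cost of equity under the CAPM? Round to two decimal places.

β_L = β_U × [1 + (1 − t)(D/E)] = 0.374 × [1 + (1 − 0.17) × 0.36]
    = 0.374 × [1 + 0.83 × 0.36] = 0.374 × 1.2988 = 0.4858
E(R) = R_f + β_L × MRP = 3.56% + 0.4858 × 4.52% = 5.76%

5.76%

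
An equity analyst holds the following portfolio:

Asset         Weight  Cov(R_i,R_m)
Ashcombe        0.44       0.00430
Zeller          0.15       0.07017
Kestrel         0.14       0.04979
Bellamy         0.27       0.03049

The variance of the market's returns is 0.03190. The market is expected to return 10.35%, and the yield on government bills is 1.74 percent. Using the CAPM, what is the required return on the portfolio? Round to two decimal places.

9.19%

β_Ashcombe = 0.00430 / 0.03190 = 0.1348
β_Zeller = 0.07017 / 0.03190 = 2.1997
β_Kestrel = 0.04979 / 0.03190 = 1.5608
β_Bellamy = 0.03049 / 0.03190 = 0.9558
β_P = Σ w_i β_i = 0.44×0.1348 + 0.15×2.1997 + 0.14×1.5608 + 0.27×0.9558 = 0.8658
MRP = 10.35% − 1.74% = 8.61%
E(R_P) = R_f + β_P × MRP = 1.74% + 0.8658 × 8.61% = 9.19%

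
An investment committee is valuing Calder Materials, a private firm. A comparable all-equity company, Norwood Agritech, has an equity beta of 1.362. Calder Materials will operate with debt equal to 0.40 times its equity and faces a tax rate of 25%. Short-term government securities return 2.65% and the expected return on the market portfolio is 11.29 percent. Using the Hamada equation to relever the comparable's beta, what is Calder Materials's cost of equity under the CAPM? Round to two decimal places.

β_L = β_U × [1 + (1 − t)(D/E)] = 1.362 × [1 + (1 − 0.25) × 0.40]
    = 1.362 × [1 + 0.75 × 0.40] = 1.362 × 1.3000 = 1.7706
MRP = 11.29% − 2.65% = 8.64%
E(R) = R_f + β_L × MRP = 2.65% + 1.7706 × 8.64% = 17.95%

17.95%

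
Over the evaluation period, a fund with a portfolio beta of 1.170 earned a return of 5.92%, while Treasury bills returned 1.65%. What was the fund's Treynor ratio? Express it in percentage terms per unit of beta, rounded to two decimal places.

3.65%

Treynor = (R_P − R_f) / β_P = (5.92% − 1.65%) / 1.1700 = 4.27% / 1.1700 = 3.65%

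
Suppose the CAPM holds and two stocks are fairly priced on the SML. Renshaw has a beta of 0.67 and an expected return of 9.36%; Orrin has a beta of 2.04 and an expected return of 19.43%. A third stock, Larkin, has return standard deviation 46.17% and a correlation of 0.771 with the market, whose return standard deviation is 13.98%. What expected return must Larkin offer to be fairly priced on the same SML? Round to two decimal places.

23.15%

MRP = (19.43% − 9.36%) / (2.04 − 0.67) = 7.3504%
R_f = 9.36% − 0.67 × 7.3504% = 4.4352%
β_Larkin = ρ·σ_i/σ_m = 0.771 × 46.17 / 13.98 = 2.5463
E(R_Larkin) = R_f + β × MRP = 4.4352% + 2.5463 × 7.3504% = 23.15%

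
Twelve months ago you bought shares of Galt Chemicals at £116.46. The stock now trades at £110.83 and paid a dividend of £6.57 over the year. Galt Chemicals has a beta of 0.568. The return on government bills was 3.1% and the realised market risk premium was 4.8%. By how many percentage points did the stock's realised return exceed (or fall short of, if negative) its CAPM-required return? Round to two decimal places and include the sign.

-5.02%

Realised HPR = (P1 + D1 − P0) / P0 = (110.83 + 6.57 − 116.46) / 116.46 = 0.94 / 116.46 = 0.8071%
CAPM required = R_f + β·MRP = 3.1% + 0.568 × 4.8% = 5.8264%
α = realised − required = 0.8071% − 5.8264% = -5.02%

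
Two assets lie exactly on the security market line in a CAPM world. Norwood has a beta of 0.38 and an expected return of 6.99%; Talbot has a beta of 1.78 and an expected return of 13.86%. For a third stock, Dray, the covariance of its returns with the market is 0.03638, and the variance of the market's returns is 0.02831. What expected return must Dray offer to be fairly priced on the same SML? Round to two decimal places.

11.43%

MRP = (13.86% − 6.99%) / (1.78 − 0.38) = 4.9071%
R_f = 6.99% − 0.38 × 4.9071% = 5.1253%
β_Dray = Cov / Var(R_m) = 0.03638 / 0.02831 = 1.2851
E(R_Dray) = R_f + β × MRP = 5.1253% + 1.2851 × 4.9071% = 11.43%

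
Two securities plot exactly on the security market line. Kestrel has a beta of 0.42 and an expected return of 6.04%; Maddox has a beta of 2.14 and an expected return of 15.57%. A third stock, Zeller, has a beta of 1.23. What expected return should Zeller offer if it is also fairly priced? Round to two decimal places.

MRP (SML slope) = (15.57% − 6.04%) / (2.14 − 0.42) = 9.53% / 1.72 = 5.5407%
R_f (intercept) = 6.04% − 0.42 × 5.5407% = 3.7129%
E(R_Zeller) = R_f + β × MRP = 3.7129% + 1.23 × 5.5407% = 10.53%

10.53%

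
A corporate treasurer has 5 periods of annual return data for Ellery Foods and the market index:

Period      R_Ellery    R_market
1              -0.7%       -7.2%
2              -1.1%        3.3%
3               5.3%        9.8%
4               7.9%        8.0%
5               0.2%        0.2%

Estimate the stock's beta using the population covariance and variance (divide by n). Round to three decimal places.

0.458

Mean R_i = (-0.7 − 1.1 + 5.3 + 7.9 + 0.2) / 5 = 2.3200%
Mean R_m = (-7.2 + 3.3 + 9.8 + 8.0 + 0.2) / 5 = 2.8200%
Σ(R_i − R̄_i)(R_m − R̄_m) = 83.8780  ⇒  Cov = 83.8780 / 5 = 16.7756
Σ(R_m − R̄_m)² = 183.0480  ⇒  Var(R_m) = 183.0480 / 5 = 36.6096
β = Cov / Var(R_m) = 16.7756 / 36.6096 = 0.4582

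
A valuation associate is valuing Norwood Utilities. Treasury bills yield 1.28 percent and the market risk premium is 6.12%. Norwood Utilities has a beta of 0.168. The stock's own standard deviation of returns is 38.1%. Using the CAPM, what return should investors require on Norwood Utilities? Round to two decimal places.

2.31%

E(R) = R_f + β × MRP = 1.28% + 0.168 × 6.12% = 2.31%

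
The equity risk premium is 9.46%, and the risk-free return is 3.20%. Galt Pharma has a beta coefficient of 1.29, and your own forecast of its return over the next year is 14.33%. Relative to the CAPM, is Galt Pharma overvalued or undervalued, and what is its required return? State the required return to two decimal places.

Required return = R_f + β·MRP = 3.20% + 1.29 × 9.46% = 15.40%
Forecast 14.33% < required 15.40% → the stock plots below the SML → overvalued.

Overvalued; required return 15.40%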